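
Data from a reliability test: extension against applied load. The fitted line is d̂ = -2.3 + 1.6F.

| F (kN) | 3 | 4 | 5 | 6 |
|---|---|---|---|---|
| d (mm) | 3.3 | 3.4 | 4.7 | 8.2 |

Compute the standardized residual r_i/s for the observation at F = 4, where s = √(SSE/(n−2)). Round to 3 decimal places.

-0.577

F=3: d̂ = -2.3 + 1.6·3 = 2.5; r = 3.3 − 2.5 = 0.8
F=4: d̂ = -2.3 + 1.6·4 = 4.1; r = 3.4 − 4.1 = -0.7
F=5: d̂ = -2.3 + 1.6·5 = 5.7; r = 4.7 − 5.7 = -1
F=6: d̂ = -2.3 + 1.6·6 = 7.3; r = 8.2 − 7.3 = 0.9
SSE = 0.64 + 0.49 + 1 + 0.81 = 2.94
s = √(2.94/2) = 1.21244
r/s = -0.7 / 1.21244 = -0.577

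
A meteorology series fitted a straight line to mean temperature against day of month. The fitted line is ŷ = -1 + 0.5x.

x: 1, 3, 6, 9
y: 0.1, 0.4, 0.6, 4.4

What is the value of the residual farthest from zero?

r = -1.4

x=1: ŷ = -1 + 0.5·1 = -0.5; r = 0.1 − (-0.5) = 0.6
x=3: ŷ = -1 + 0.5·3 = 0.5; r = 0.4 − 0.5 = -0.1
x=6: ŷ = -1 + 0.5·6 = 2; r = 0.6 − 2 = -1.4
x=9: ŷ = -1 + 0.5·9 = 3.5; r = 4.4 − 3.5 = 0.9
Largest |r| is 1.4 at x = 6, residual -1.4.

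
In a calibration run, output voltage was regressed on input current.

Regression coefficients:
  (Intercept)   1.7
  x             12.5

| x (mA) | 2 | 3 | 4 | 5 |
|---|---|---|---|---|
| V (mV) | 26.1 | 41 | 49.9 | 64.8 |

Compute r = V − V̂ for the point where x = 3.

r = 1.8

V̂ = 1.7 + 12.5·3 = 39.2
r = 41 − 39.2 = 1.8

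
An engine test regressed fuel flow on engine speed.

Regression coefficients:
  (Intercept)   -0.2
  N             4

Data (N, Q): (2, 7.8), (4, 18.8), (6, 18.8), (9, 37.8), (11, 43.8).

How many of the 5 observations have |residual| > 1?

N=2: ŷ = -0.2 + 4·2 = 7.8; r = 7.8 − 7.8 = 0
N=4: ŷ = -0.2 + 4·4 = 15.8; r = 18.8 − 15.8 = 3
N=6: ŷ = -0.2 + 4·6 = 23.8; r = 18.8 − 23.8 = -5
N=9: ŷ = -0.2 + 4·9 = 35.8; r = 37.8 − 35.8 = 2
N=11: ŷ = -0.2 + 4·11 = 43.8; r = 43.8 − 43.8 = 0
|r| > 1: N=4 (|r|=3), N=6 (|r|=5), N=9 (|r|=2) → 3

3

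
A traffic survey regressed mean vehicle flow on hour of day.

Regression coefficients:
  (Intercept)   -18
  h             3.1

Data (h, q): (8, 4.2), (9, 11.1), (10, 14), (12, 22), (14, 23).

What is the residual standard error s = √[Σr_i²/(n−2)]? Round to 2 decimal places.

s = 2.76

h=8: ŷ = -18 + 3.1·8 = 6.8; r = 4.2 − 6.8 = -2.6
h=9: ŷ = -18 + 3.1·9 = 9.9; r = 11.1 − 9.9 = 1.2
h=10: ŷ = -18 + 3.1·10 = 13; r = 14 − 13 = 1
h=12: ŷ = -18 + 3.1·12 = 19.2; r = 22 − 19.2 = 2.8
h=14: ŷ = -18 + 3.1·14 = 25.4; r = 23 − 25.4 = -2.4
SSE = 6.76 + 1.44 + 1 + 7.84 + 5.76 = 22.8
s = √(22.8/3) = √7.6 ≈ 2.76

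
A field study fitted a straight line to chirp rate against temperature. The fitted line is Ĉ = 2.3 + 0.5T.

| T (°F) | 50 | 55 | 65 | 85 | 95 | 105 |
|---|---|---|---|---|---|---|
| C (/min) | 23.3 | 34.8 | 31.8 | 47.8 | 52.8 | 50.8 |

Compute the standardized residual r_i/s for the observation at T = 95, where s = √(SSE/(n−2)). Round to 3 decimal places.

0.655

T=50: Ĉ = 2.3 + 0.5·50 = 27.3; r = 23.3 − 27.3 = -4
T=55: Ĉ = 2.3 + 0.5·55 = 29.8; r = 34.8 − 29.8 = 5
T=65: Ĉ = 2.3 + 0.5·65 = 34.8; r = 31.8 − 34.8 = -3
T=85: Ĉ = 2.3 + 0.5·85 = 44.8; r = 47.8 − 44.8 = 3
T=95: Ĉ = 2.3 + 0.5·95 = 49.8; r = 52.8 − 49.8 = 3
T=105: Ĉ = 2.3 + 0.5·105 = 54.8; r = 50.8 − 54.8 = -4
SSE = 16 + 25 + 9 + 9 + 9 + 16 = 84
s = √(84/4) = 4.58258
r/s = 3 / 4.58258 = 0.655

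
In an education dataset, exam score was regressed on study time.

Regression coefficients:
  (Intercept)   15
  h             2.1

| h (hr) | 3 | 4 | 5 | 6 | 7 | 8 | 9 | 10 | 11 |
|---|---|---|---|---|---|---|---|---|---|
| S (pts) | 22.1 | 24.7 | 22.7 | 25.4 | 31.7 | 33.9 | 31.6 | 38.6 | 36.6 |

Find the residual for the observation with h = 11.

ŷ = 15 + 2.1·11 = 38.1
e = 36.6 − 38.1 = -1.5

e = -1.5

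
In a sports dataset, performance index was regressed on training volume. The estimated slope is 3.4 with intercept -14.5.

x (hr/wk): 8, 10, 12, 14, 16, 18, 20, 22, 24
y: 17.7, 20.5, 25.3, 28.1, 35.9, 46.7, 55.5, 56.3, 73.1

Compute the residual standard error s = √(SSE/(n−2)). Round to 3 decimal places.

x=8: ŷ = -14.5 + 3.4·8 = 12.7; e = 17.7 − 12.7 = 5
x=10: ŷ = -14.5 + 3.4·10 = 19.5; e = 20.5 − 19.5 = 1
x=12: ŷ = -14.5 + 3.4·12 = 26.3; e = 25.3 − 26.3 = -1
x=14: ŷ = -14.5 + 3.4·14 = 33.1; e = 28.1 − 33.1 = -5
x=16: ŷ = -14.5 + 3.4·16 = 39.9; e = 35.9 − 39.9 = -4
x=18: ŷ = -14.5 + 3.4·18 = 46.7; e = 46.7 − 46.7 = 0
x=20: ŷ = -14.5 + 3.4·20 = 53.5; e = 55.5 − 53.5 = 2
x=22: ŷ = -14.5 + 3.4·22 = 60.3; e = 56.3 − 60.3 = -4
x=24: ŷ = -14.5 + 3.4·24 = 67.1; e = 73.1 − 67.1 = 6
SSE = 25 + 1 + 1 + 25 + 16 + 0 + 4 + 16 + 36 = 124
s = √(124/7) = √17.7143 ≈ 4.209

s = 4.209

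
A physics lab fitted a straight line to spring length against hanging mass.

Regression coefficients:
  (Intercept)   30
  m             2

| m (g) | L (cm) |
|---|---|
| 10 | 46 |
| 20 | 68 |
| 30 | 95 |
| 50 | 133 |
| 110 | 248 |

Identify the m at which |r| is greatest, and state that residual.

m=10: ŷ = 30 + 2·10 = 50; r = 46 − 50 = -4
m=20: ŷ = 30 + 2·20 = 70; r = 68 − 70 = -2
m=30: ŷ = 30 + 2·30 = 90; r = 95 − 90 = 5
m=50: ŷ = 30 + 2·50 = 130; r = 133 − 130 = 3
m=110: ŷ = 30 + 2·110 = 250; r = 248 − 250 = -2
Largest |r| is 5 at m = 30, residual 5.

m = 30, r = 5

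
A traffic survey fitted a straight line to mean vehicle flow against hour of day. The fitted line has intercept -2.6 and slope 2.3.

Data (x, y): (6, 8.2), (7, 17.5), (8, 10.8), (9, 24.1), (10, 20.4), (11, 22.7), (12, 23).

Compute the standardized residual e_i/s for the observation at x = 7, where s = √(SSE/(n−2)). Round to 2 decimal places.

x=6: ŷ = -2.6 + 2.3·6 = 11.2; e = 8.2 − 11.2 = -3
x=7: ŷ = -2.6 + 2.3·7 = 13.5; e = 17.5 − 13.5 = 4
x=8: ŷ = -2.6 + 2.3·8 = 15.8; e = 10.8 − 15.8 = -5
x=9: ŷ = -2.6 + 2.3·9 = 18.1; e = 24.1 − 18.1 = 6
x=10: ŷ = -2.6 + 2.3·10 = 20.4; e = 20.4 − 20.4 = 0
x=11: ŷ = -2.6 + 2.3·11 = 22.7; e = 22.7 − 22.7 = 0
x=12: ŷ = -2.6 + 2.3·12 = 25; e = 23 − 25 = -2
SSE = 9 + 16 + 25 + 36 + 0 + 0 + 4 = 90
s = √(90/5) = 4.24264
e/s = 4 / 4.24264 = 0.94

0.94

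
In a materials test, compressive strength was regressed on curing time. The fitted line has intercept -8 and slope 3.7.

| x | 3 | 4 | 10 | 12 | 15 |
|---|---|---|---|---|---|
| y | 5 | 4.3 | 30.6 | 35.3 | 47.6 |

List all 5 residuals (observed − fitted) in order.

x=3: ŷ = -8 + 3.7·3 = 3.1; r = 5 − 3.1 = 1.9
x=4: ŷ = -8 + 3.7·4 = 6.8; r = 4.3 − 6.8 = -2.5
x=10: ŷ = -8 + 3.7·10 = 29; r = 30.6 − 29 = 1.6
x=12: ŷ = -8 + 3.7·12 = 36.4; r = 35.3 − 36.4 = -1.1
x=15: ŷ = -8 + 3.7·15 = 47.5; r = 47.6 − 47.5 = 0.1

1.9, -2.5, 1.6, -1.1, 0.1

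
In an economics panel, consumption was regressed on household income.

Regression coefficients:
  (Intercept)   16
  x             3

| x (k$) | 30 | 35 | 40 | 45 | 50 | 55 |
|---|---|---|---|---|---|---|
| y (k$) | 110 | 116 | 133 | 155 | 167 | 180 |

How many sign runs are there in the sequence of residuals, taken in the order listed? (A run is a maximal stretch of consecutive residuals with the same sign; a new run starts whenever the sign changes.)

4 runs

x=30: ŷ = 16 + 3·30 = 106; r = 110 − 106 = 4
x=35: ŷ = 16 + 3·35 = 121; r = 116 − 121 = -5
x=40: ŷ = 16 + 3·40 = 136; r = 133 − 136 = -3
x=45: ŷ = 16 + 3·45 = 151; r = 155 − 151 = 4
x=50: ŷ = 16 + 3·50 = 166; r = 167 − 166 = 1
x=55: ŷ = 16 + 3·55 = 181; r = 180 − 181 = -1
Signs: + − − + + −
Runs: +×1, −×2, +×2, −×1 → 4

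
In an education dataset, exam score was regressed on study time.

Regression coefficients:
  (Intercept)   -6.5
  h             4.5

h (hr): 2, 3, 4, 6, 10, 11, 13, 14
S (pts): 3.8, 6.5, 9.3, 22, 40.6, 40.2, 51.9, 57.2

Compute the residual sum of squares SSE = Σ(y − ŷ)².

SSE = 21.78

h=2: ŷ = -6.5 + 4.5·2 = 2.5; r = 3.8 − 2.5 = 1.3
h=3: ŷ = -6.5 + 4.5·3 = 7; r = 6.5 − 7 = -0.5
h=4: ŷ = -6.5 + 4.5·4 = 11.5; r = 9.3 − 11.5 = -2.2
h=6: ŷ = -6.5 + 4.5·6 = 20.5; r = 22 − 20.5 = 1.5
h=10: ŷ = -6.5 + 4.5·10 = 38.5; r = 40.6 − 38.5 = 2.1
h=11: ŷ = -6.5 + 4.5·11 = 43; r = 40.2 − 43 = -2.8
h=13: ŷ = -6.5 + 4.5·13 = 52; r = 51.9 − 52 = -0.1
h=14: ŷ = -6.5 + 4.5·14 = 56.5; r = 57.2 − 56.5 = 0.7
SSE = 1.69 + 0.25 + 4.84 + 2.25 + 4.41 + 7.84 + 0.01 + 0.49 = 21.78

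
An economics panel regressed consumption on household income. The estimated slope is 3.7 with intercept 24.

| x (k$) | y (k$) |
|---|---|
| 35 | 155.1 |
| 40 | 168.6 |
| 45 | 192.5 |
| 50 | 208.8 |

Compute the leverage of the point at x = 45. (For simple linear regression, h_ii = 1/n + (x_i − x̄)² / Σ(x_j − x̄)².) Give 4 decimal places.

x̄ = (35 + 40 + 45 + 50)/4 = 42.5
Σ(x − x̄)² = 56.25 + 6.25 + 6.25 + 56.25 = 125
h = 1/4 + (2.5)²/125 = 0.25 + 0.05 = 0.3000

h = 0.3000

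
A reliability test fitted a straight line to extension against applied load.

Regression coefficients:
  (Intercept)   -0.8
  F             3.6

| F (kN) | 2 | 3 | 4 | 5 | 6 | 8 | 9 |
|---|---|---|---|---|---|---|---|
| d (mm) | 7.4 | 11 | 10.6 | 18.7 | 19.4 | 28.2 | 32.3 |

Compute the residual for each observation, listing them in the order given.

1, 1, -3, 1.5, -1.4, 0.2, 0.7

F=2: d̂ = -0.8 + 3.6·2 = 6.4; r = 7.4 − 6.4 = 1
F=3: d̂ = -0.8 + 3.6·3 = 10; r = 11 − 10 = 1
F=4: d̂ = -0.8 + 3.6·4 = 13.6; r = 10.6 − 13.6 = -3
F=5: d̂ = -0.8 + 3.6·5 = 17.2; r = 18.7 − 17.2 = 1.5
F=6: d̂ = -0.8 + 3.6·6 = 20.8; r = 19.4 − 20.8 = -1.4
F=8: d̂ = -0.8 + 3.6·8 = 28; r = 28.2 − 28 = 0.2
F=9: d̂ = -0.8 + 3.6·9 = 31.6; r = 32.3 − 31.6 = 0.7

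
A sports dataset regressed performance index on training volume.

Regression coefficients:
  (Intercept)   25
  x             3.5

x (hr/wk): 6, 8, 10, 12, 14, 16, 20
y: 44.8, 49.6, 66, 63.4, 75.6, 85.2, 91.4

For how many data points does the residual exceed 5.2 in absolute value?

1

x=6: ŷ = 25 + 3.5·6 = 46; e = 44.8 − 46 = -1.2
x=8: ŷ = 25 + 3.5·8 = 53; e = 49.6 − 53 = -3.4
x=10: ŷ = 25 + 3.5·10 = 60; e = 66 − 60 = 6
x=12: ŷ = 25 + 3.5·12 = 67; e = 63.4 − 67 = -3.6
x=14: ŷ = 25 + 3.5·14 = 74; e = 75.6 − 74 = 1.6
x=16: ŷ = 25 + 3.5·16 = 81; e = 85.2 − 81 = 4.2
x=20: ŷ = 25 + 3.5·20 = 95; e = 91.4 − 95 = -3.6
|e| > 5.2: x=10 (|e|=6) → 1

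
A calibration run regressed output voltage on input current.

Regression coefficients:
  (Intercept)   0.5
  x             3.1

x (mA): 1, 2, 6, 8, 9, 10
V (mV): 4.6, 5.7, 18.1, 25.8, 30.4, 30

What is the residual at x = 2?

ŷ = 0.5 + 3.1·2 = 6.7
e = 5.7 − 6.7 = -1

e = -1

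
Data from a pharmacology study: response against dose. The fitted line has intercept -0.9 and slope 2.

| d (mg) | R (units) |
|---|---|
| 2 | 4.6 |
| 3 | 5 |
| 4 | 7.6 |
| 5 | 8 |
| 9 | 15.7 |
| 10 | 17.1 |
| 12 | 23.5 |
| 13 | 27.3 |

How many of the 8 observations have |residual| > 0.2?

7

d=2: R̂ = -0.9 + 2·2 = 3.1; e = 4.6 − 3.1 = 1.5
d=3: R̂ = -0.9 + 2·3 = 5.1; e = 5 − 5.1 = -0.1
d=4: R̂ = -0.9 + 2·4 = 7.1; e = 7.6 − 7.1 = 0.5
d=5: R̂ = -0.9 + 2·5 = 9.1; e = 8 − 9.1 = -1.1
d=9: R̂ = -0.9 + 2·9 = 17.1; e = 15.7 − 17.1 = -1.4
d=10: R̂ = -0.9 + 2·10 = 19.1; e = 17.1 − 19.1 = -2
d=12: R̂ = -0.9 + 2·12 = 23.1; e = 23.5 − 23.1 = 0.4
d=13: R̂ = -0.9 + 2·13 = 25.1; e = 27.3 − 25.1 = 2.2
|e| > 0.2: d=2 (|e|=1.5), d=4 (|e|=0.5), d=5 (|e|=1.1), d=9 (|e|=1.4), d=10 (|e|=2), d=12 (|e|=0.4), d=13 (|e|=2.2) → 7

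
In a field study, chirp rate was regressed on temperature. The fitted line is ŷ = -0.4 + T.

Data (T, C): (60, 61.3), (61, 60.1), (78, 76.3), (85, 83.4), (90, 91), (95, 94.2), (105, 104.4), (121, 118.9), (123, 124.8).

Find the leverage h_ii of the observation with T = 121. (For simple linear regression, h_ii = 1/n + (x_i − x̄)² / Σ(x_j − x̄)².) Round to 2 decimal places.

T̄ = (60 + 61 + 78 + 85 + 90 + 95 + 105 + 121 + 123)/9 = 90.8889
Σ(T − T̄)² = 954.123 + 893.346 + 166.123 + 34.679 + 0.790123 + 16.9012 + 199.123 + 906.679 + 1031.12 = 4202.89
h = 1/9 + (30.1111)²/4202.89 = 0.111111 + 0.215728 = 0.33

h = 0.33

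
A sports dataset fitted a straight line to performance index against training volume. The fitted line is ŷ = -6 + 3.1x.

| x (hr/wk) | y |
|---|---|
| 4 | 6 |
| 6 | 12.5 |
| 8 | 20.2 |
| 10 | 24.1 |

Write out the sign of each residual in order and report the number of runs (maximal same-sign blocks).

x=4: ŷ = -6 + 3.1·4 = 6.4; r = 6 − 6.4 = -0.4
x=6: ŷ = -6 + 3.1·6 = 12.6; r = 12.5 − 12.6 = -0.1
x=8: ŷ = -6 + 3.1·8 = 18.8; r = 20.2 − 18.8 = 1.4
x=10: ŷ = -6 + 3.1·10 = 25; r = 24.1 − 25 = -0.9
Signs: − − + −
Runs: −×2, +×1, −×1 → 3

3 runs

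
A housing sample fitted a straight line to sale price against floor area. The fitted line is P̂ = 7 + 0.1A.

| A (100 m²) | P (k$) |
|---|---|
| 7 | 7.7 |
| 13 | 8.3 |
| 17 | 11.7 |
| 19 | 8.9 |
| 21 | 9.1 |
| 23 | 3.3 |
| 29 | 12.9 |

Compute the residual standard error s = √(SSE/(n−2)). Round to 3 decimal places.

s = 3.286

A=7: P̂ = 7 + 0.1·7 = 7.7; r = 7.7 − 7.7 = 0
A=13: P̂ = 7 + 0.1·13 = 8.3; r = 8.3 − 8.3 = 0
A=17: P̂ = 7 + 0.1·17 = 8.7; r = 11.7 − 8.7 = 3
A=19: P̂ = 7 + 0.1·19 = 8.9; r = 8.9 − 8.9 = 0
A=21: P̂ = 7 + 0.1·21 = 9.1; r = 9.1 − 9.1 = 0
A=23: P̂ = 7 + 0.1·23 = 9.3; r = 3.3 − 9.3 = -6
A=29: P̂ = 7 + 0.1·29 = 9.9; r = 12.9 − 9.9 = 3
SSE = 0 + 0 + 9 + 0 + 0 + 36 + 9 = 54
s = √(54/5) = √10.8 ≈ 3.286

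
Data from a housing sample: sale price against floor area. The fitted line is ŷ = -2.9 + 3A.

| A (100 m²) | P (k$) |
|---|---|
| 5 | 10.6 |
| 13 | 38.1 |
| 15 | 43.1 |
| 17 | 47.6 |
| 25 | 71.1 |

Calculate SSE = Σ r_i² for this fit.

A=5: ŷ = -2.9 + 3·5 = 12.1; r = 10.6 − 12.1 = -1.5
A=13: ŷ = -2.9 + 3·13 = 36.1; r = 38.1 − 36.1 = 2
A=15: ŷ = -2.9 + 3·15 = 42.1; r = 43.1 − 42.1 = 1
A=17: ŷ = -2.9 + 3·17 = 48.1; r = 47.6 − 48.1 = -0.5
A=25: ŷ = -2.9 + 3·25 = 72.1; r = 71.1 − 72.1 = -1
SSE = 2.25 + 4 + 1 + 0.25 + 1 = 8.5

SSE = 8.5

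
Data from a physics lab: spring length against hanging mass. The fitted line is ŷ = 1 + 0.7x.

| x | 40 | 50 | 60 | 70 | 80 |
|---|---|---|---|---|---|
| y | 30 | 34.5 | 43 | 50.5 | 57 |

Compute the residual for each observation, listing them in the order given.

1, -1.5, 0, 0.5, 0

x=40: ŷ = 1 + 0.7·40 = 29; r = 30 − 29 = 1
x=50: ŷ = 1 + 0.7·50 = 36; r = 34.5 − 36 = -1.5
x=60: ŷ = 1 + 0.7·60 = 43; r = 43 − 43 = 0
x=70: ŷ = 1 + 0.7·70 = 50; r = 50.5 − 50 = 0.5
x=80: ŷ = 1 + 0.7·80 = 57; r = 57 − 57 = 0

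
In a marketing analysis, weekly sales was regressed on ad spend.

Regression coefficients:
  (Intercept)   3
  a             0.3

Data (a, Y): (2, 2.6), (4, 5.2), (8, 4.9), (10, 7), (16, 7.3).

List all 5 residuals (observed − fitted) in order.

-1, 1, -0.5, 1, -0.5

a=2: ŷ = 3 + 0.3·2 = 3.6; e = 2.6 − 3.6 = -1
a=4: ŷ = 3 + 0.3·4 = 4.2; e = 5.2 − 4.2 = 1
a=8: ŷ = 3 + 0.3·8 = 5.4; e = 4.9 − 5.4 = -0.5
a=10: ŷ = 3 + 0.3·10 = 6; e = 7 − 6 = 1
a=16: ŷ = 3 + 0.3·16 = 7.8; e = 7.3 − 7.8 = -0.5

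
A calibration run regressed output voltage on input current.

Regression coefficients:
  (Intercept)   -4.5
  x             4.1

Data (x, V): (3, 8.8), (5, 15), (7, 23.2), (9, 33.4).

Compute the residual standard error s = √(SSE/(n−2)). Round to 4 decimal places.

x=3: V̂ = -4.5 + 4.1·3 = 7.8; e = 8.8 − 7.8 = 1
x=5: V̂ = -4.5 + 4.1·5 = 16; e = 15 − 16 = -1
x=7: V̂ = -4.5 + 4.1·7 = 24.2; e = 23.2 − 24.2 = -1
x=9: V̂ = -4.5 + 4.1·9 = 32.4; e = 33.4 − 32.4 = 1
SSE = 1 + 1 + 1 + 1 = 4
s = √(4/2) = √2 ≈ 1.4142

s = 1.4142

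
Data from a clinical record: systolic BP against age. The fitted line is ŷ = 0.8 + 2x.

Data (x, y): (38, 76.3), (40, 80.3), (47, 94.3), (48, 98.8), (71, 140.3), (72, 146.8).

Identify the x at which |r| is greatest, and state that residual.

x = 71, r = -2.5

x=38: ŷ = 0.8 + 2·38 = 76.8; r = 76.3 − 76.8 = -0.5
x=40: ŷ = 0.8 + 2·40 = 80.8; r = 80.3 − 80.8 = -0.5
x=47: ŷ = 0.8 + 2·47 = 94.8; r = 94.3 − 94.8 = -0.5
x=48: ŷ = 0.8 + 2·48 = 96.8; r = 98.8 − 96.8 = 2
x=71: ŷ = 0.8 + 2·71 = 142.8; r = 140.3 − 142.8 = -2.5
x=72: ŷ = 0.8 + 2·72 = 144.8; r = 146.8 − 144.8 = 2
Largest |r| is 2.5 at x = 71, residual -2.5.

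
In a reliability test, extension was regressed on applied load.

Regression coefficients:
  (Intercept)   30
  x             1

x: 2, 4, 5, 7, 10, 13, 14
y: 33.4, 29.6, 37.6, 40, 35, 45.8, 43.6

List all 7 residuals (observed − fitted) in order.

1.4, -4.4, 2.6, 3, -5, 2.8, -0.4

x=2: ŷ = 30 + 2 = 32; e = 33.4 − 32 = 1.4
x=4: ŷ = 30 + 4 = 34; e = 29.6 − 34 = -4.4
x=5: ŷ = 30 + 5 = 35; e = 37.6 − 35 = 2.6
x=7: ŷ = 30 + 7 = 37; e = 40 − 37 = 3
x=10: ŷ = 30 + 10 = 40; e = 35 − 40 = -5
x=13: ŷ = 30 + 13 = 43; e = 45.8 − 43 = 2.8
x=14: ŷ = 30 + 14 = 44; e = 43.6 − 44 = -0.4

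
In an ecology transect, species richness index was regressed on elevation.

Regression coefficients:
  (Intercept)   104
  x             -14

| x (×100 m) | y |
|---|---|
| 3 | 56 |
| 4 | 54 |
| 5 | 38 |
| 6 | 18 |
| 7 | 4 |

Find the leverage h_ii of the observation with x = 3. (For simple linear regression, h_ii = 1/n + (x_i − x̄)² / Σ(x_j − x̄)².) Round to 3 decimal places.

x̄ = (3 + 4 + 5 + 6 + 7)/5 = 5
Σ(x − x̄)² = 4 + 1 + 0 + 1 + 4 = 10
h = 1/5 + (-2)²/10 = 0.2 + 0.4 = 0.600

h = 0.600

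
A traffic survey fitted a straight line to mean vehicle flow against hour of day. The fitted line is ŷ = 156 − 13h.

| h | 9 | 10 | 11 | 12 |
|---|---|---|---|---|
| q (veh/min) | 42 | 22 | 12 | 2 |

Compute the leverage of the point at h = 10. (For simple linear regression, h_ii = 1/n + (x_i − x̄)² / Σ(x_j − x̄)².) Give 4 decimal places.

h̄ = (9 + 10 + 11 + 12)/4 = 10.5
Σ(h − h̄)² = 2.25 + 0.25 + 0.25 + 2.25 = 5
h = 1/4 + (-0.5)²/5 = 0.25 + 0.05 = 0.3000

h = 0.3000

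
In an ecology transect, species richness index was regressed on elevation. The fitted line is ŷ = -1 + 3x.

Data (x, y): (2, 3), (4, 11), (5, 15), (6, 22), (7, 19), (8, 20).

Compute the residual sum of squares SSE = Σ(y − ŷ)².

SSE = 40

x=2: ŷ = -1 + 3·2 = 5; r = 3 − 5 = -2
x=4: ŷ = -1 + 3·4 = 11; r = 11 − 11 = 0
x=5: ŷ = -1 + 3·5 = 14; r = 15 − 14 = 1
x=6: ŷ = -1 + 3·6 = 17; r = 22 − 17 = 5
x=7: ŷ = -1 + 3·7 = 20; r = 19 − 20 = -1
x=8: ŷ = -1 + 3·8 = 23; r = 20 − 23 = -3
SSE = 4 + 0 + 1 + 25 + 1 + 9 = 40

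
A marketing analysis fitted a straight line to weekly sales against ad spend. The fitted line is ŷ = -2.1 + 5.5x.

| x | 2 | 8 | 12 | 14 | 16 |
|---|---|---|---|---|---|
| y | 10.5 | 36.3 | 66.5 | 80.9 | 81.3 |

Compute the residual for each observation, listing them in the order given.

1.6, -5.6, 2.6, 6, -4.6

x=2: ŷ = -2.1 + 5.5·2 = 8.9; e = 10.5 − 8.9 = 1.6
x=8: ŷ = -2.1 + 5.5·8 = 41.9; e = 36.3 − 41.9 = -5.6
x=12: ŷ = -2.1 + 5.5·12 = 63.9; e = 66.5 − 63.9 = 2.6
x=14: ŷ = -2.1 + 5.5·14 = 74.9; e = 80.9 − 74.9 = 6
x=16: ŷ = -2.1 + 5.5·16 = 85.9; e = 81.3 − 85.9 = -4.6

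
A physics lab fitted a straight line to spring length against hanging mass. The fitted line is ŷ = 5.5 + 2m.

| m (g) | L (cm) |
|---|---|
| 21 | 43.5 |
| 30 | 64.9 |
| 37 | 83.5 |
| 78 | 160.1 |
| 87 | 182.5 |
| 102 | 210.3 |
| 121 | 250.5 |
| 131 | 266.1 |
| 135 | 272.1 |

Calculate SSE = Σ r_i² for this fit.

m=21: ŷ = 5.5 + 2·21 = 47.5; r = 43.5 − 47.5 = -4
m=30: ŷ = 5.5 + 2·30 = 65.5; r = 64.9 − 65.5 = -0.6
m=37: ŷ = 5.5 + 2·37 = 79.5; r = 83.5 − 79.5 = 4
m=78: ŷ = 5.5 + 2·78 = 161.5; r = 160.1 − 161.5 = -1.4
m=87: ŷ = 5.5 + 2·87 = 179.5; r = 182.5 − 179.5 = 3
m=102: ŷ = 5.5 + 2·102 = 209.5; r = 210.3 − 209.5 = 0.8
m=121: ŷ = 5.5 + 2·121 = 247.5; r = 250.5 − 247.5 = 3
m=131: ŷ = 5.5 + 2·131 = 267.5; r = 266.1 − 267.5 = -1.4
m=135: ŷ = 5.5 + 2·135 = 275.5; r = 272.1 − 275.5 = -3.4
SSE = 16 + 0.36 + 16 + 1.96 + 9 + 0.64 + 9 + 1.96 + 11.56 = 66.48

SSE = 66.48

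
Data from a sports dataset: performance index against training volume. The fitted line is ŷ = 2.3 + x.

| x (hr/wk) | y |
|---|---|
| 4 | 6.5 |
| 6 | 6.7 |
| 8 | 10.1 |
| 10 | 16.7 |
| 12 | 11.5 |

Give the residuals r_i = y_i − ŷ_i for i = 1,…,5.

x=4: ŷ = 2.3 + 4 = 6.3; r = 6.5 − 6.3 = 0.2
x=6: ŷ = 2.3 + 6 = 8.3; r = 6.7 − 8.3 = -1.6
x=8: ŷ = 2.3 + 8 = 10.3; r = 10.1 − 10.3 = -0.2
x=10: ŷ = 2.3 + 10 = 12.3; r = 16.7 − 12.3 = 4.4
x=12: ŷ = 2.3 + 12 = 14.3; r = 11.5 − 14.3 = -2.8

0.2, -1.6, -0.2, 4.4, -2.8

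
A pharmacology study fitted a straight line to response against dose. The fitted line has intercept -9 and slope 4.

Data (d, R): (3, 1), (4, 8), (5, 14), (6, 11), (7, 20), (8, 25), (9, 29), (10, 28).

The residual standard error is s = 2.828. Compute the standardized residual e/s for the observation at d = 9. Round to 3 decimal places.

ŷ = -9 + 4·9 = 27
e = 29 − 27 = 2
e/s = 2 / 2.828 = 0.707

0.707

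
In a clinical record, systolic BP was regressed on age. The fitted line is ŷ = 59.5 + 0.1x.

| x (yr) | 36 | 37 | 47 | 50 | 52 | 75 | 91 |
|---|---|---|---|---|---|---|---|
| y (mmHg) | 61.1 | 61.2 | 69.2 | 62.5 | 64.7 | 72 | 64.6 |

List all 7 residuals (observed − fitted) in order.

-2, -2, 5, -2, 0, 5, -4

x=36: ŷ = 59.5 + 0.1·36 = 63.1; e = 61.1 − 63.1 = -2
x=37: ŷ = 59.5 + 0.1·37 = 63.2; e = 61.2 − 63.2 = -2
x=47: ŷ = 59.5 + 0.1·47 = 64.2; e = 69.2 − 64.2 = 5
x=50: ŷ = 59.5 + 0.1·50 = 64.5; e = 62.5 − 64.5 = -2
x=52: ŷ = 59.5 + 0.1·52 = 64.7; e = 64.7 − 64.7 = 0
x=75: ŷ = 59.5 + 0.1·75 = 67; e = 72 − 67 = 5
x=91: ŷ = 59.5 + 0.1·91 = 68.6; e = 64.6 − 68.6 = -4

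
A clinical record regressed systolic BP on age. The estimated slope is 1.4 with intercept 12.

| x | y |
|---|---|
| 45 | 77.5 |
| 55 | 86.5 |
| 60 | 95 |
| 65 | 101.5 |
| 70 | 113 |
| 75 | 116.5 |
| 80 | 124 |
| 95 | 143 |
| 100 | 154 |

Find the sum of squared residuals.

x=45: ŷ = 12 + 1.4·45 = 75; r = 77.5 − 75 = 2.5
x=55: ŷ = 12 + 1.4·55 = 89; r = 86.5 − 89 = -2.5
x=60: ŷ = 12 + 1.4·60 = 96; r = 95 − 96 = -1
x=65: ŷ = 12 + 1.4·65 = 103; r = 101.5 − 103 = -1.5
x=70: ŷ = 12 + 1.4·70 = 110; r = 113 − 110 = 3
x=75: ŷ = 12 + 1.4·75 = 117; r = 116.5 − 117 = -0.5
x=80: ŷ = 12 + 1.4·80 = 124; r = 124 − 124 = 0
x=95: ŷ = 12 + 1.4·95 = 145; r = 143 − 145 = -2
x=100: ŷ = 12 + 1.4·100 = 152; r = 154 − 152 = 2
SSE = 6.25 + 6.25 + 1 + 2.25 + 9 + 0.25 + 0 + 4 + 4 = 33

SSE = 33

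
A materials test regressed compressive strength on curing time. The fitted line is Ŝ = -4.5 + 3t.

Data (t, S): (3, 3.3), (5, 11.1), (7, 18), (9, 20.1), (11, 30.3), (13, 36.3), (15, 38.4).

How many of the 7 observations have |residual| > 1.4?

5

t=3: Ŝ = -4.5 + 3·3 = 4.5; r = 3.3 − 4.5 = -1.2
t=5: Ŝ = -4.5 + 3·5 = 10.5; r = 11.1 − 10.5 = 0.6
t=7: Ŝ = -4.5 + 3·7 = 16.5; r = 18 − 16.5 = 1.5
t=9: Ŝ = -4.5 + 3·9 = 22.5; r = 20.1 − 22.5 = -2.4
t=11: Ŝ = -4.5 + 3·11 = 28.5; r = 30.3 − 28.5 = 1.8
t=13: Ŝ = -4.5 + 3·13 = 34.5; r = 36.3 − 34.5 = 1.8
t=15: Ŝ = -4.5 + 3·15 = 40.5; r = 38.4 − 40.5 = -2.1
|r| > 1.4: t=7 (|r|=1.5), t=9 (|r|=2.4), t=11 (|r|=1.8), t=13 (|r|=1.8), t=15 (|r|=2.1) → 5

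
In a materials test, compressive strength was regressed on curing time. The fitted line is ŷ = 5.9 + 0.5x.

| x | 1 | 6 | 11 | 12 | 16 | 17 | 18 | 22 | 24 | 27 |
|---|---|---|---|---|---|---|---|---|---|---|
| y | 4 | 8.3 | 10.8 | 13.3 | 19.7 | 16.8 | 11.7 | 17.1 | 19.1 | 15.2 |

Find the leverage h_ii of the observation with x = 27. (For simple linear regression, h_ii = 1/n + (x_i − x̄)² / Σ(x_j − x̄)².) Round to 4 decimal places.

h = 0.3287

x̄ = (1 + 6 + 11 + 12 + 16 + 17 + 18 + 22 + 24 + 27)/10 = 15.4
Σ(x − x̄)² = 207.36 + 88.36 + 19.36 + 11.56 + 0.36 + 2.56 + 6.76 + 43.56 + 73.96 + 134.56 = 588.4
h = 1/10 + (11.6)²/588.4 = 0.1 + 0.228688 = 0.3287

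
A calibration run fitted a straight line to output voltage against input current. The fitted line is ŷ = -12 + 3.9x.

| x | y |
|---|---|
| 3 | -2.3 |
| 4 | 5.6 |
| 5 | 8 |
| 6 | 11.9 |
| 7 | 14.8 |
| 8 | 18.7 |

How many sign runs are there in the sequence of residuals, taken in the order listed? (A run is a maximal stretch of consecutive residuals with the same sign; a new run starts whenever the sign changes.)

3 runs

x=3: ŷ = -12 + 3.9·3 = -0.3; e = -2.3 − (-0.3) = -2
x=4: ŷ = -12 + 3.9·4 = 3.6; e = 5.6 − 3.6 = 2
x=5: ŷ = -12 + 3.9·5 = 7.5; e = 8 − 7.5 = 0.5
x=6: ŷ = -12 + 3.9·6 = 11.4; e = 11.9 − 11.4 = 0.5
x=7: ŷ = -12 + 3.9·7 = 15.3; e = 14.8 − 15.3 = -0.5
x=8: ŷ = -12 + 3.9·8 = 19.2; e = 18.7 − 19.2 = -0.5
Signs: − + + + − −
Runs: −×1, +×3, −×2 → 3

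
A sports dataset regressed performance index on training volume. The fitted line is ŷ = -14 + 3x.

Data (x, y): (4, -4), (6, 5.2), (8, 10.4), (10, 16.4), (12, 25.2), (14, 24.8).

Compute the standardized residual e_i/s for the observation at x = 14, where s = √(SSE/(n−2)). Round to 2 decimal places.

-1.25

x=4: ŷ = -14 + 3·4 = -2; e = -4 − (-2) = -2
x=6: ŷ = -14 + 3·6 = 4; e = 5.2 − 4 = 1.2
x=8: ŷ = -14 + 3·8 = 10; e = 10.4 − 10 = 0.4
x=10: ŷ = -14 + 3·10 = 16; e = 16.4 − 16 = 0.4
x=12: ŷ = -14 + 3·12 = 22; e = 25.2 − 22 = 3.2
x=14: ŷ = -14 + 3·14 = 28; e = 24.8 − 28 = -3.2
SSE = 4 + 1.44 + 0.16 + 0.16 + 10.24 + 10.24 = 26.24
s = √(26.24/4) = 2.56125
e/s = -3.2 / 2.56125 = -1.25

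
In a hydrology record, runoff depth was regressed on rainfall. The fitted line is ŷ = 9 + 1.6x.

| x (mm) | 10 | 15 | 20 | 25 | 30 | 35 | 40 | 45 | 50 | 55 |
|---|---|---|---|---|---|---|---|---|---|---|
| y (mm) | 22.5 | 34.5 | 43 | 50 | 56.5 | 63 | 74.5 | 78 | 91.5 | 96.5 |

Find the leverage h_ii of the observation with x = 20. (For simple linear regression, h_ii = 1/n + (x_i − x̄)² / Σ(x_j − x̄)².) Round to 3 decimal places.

h = 0.176

x̄ = (10 + 15 + 20 + 25 + 30 + 35 + 40 + 45 + 50 + 55)/10 = 32.5
Σ(x − x̄)² = 506.25 + 306.25 + 156.25 + 56.25 + 6.25 + 6.25 + 56.25 + 156.25 + 306.25 + 506.25 = 2062.5
h = 1/10 + (-12.5)²/2062.5 = 0.1 + 0.0757576 = 0.176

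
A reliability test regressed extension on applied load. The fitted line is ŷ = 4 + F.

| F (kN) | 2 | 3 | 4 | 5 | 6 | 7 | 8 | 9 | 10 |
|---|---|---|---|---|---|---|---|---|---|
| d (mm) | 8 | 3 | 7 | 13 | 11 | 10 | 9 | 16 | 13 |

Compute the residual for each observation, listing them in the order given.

F=2: ŷ = 4 + 2 = 6; e = 8 − 6 = 2
F=3: ŷ = 4 + 3 = 7; e = 3 − 7 = -4
F=4: ŷ = 4 + 4 = 8; e = 7 − 8 = -1
F=5: ŷ = 4 + 5 = 9; e = 13 − 9 = 4
F=6: ŷ = 4 + 6 = 10; e = 11 − 10 = 1
F=7: ŷ = 4 + 7 = 11; e = 10 − 11 = -1
F=8: ŷ = 4 + 8 = 12; e = 9 − 12 = -3
F=9: ŷ = 4 + 9 = 13; e = 16 − 13 = 3
F=10: ŷ = 4 + 10 = 14; e = 13 − 14 = -1

2, -4, -1, 4, 1, -1, -3, 3, -1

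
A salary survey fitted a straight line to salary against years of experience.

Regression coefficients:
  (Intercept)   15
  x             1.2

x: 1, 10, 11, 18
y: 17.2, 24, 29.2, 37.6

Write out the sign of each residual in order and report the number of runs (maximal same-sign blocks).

3 runs

x=1: ŷ = 15 + 1.2·1 = 16.2; r = 17.2 − 16.2 = 1
x=10: ŷ = 15 + 1.2·10 = 27; r = 24 − 27 = -3
x=11: ŷ = 15 + 1.2·11 = 28.2; r = 29.2 − 28.2 = 1
x=18: ŷ = 15 + 1.2·18 = 36.6; r = 37.6 − 36.6 = 1
Signs: + − + +
Runs: +×1, −×1, +×2 → 3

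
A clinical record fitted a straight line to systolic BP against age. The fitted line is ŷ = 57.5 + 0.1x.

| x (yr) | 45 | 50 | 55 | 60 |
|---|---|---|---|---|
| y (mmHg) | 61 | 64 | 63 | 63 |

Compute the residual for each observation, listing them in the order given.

-1, 1.5, 0, -0.5

x=45: ŷ = 57.5 + 0.1·45 = 62; r = 61 − 62 = -1
x=50: ŷ = 57.5 + 0.1·50 = 62.5; r = 64 − 62.5 = 1.5
x=55: ŷ = 57.5 + 0.1·55 = 63; r = 63 − 63 = 0
x=60: ŷ = 57.5 + 0.1·60 = 63.5; r = 63 − 63.5 = -0.5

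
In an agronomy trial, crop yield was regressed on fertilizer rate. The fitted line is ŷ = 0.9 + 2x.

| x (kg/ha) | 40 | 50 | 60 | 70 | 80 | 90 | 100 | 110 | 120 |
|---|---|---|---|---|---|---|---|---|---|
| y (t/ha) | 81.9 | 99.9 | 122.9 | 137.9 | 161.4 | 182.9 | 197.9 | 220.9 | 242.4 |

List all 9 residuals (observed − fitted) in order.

1, -1, 2, -3, 0.5, 2, -3, 0, 1.5

x=40: ŷ = 0.9 + 2·40 = 80.9; r = 81.9 − 80.9 = 1
x=50: ŷ = 0.9 + 2·50 = 100.9; r = 99.9 − 100.9 = -1
x=60: ŷ = 0.9 + 2·60 = 120.9; r = 122.9 − 120.9 = 2
x=70: ŷ = 0.9 + 2·70 = 140.9; r = 137.9 − 140.9 = -3
x=80: ŷ = 0.9 + 2·80 = 160.9; r = 161.4 − 160.9 = 0.5
x=90: ŷ = 0.9 + 2·90 = 180.9; r = 182.9 − 180.9 = 2
x=100: ŷ = 0.9 + 2·100 = 200.9; r = 197.9 − 200.9 = -3
x=110: ŷ = 0.9 + 2·110 = 220.9; r = 220.9 − 220.9 = 0
x=120: ŷ = 0.9 + 2·120 = 240.9; r = 242.4 − 240.9 = 1.5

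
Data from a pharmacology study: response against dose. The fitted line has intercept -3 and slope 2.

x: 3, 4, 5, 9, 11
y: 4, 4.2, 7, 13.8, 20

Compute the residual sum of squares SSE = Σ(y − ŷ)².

SSE = 4.08

x=3: ŷ = -3 + 2·3 = 3; e = 4 − 3 = 1
x=4: ŷ = -3 + 2·4 = 5; e = 4.2 − 5 = -0.8
x=5: ŷ = -3 + 2·5 = 7; e = 7 − 7 = 0
x=9: ŷ = -3 + 2·9 = 15; e = 13.8 − 15 = -1.2
x=11: ŷ = -3 + 2·11 = 19; e = 20 − 19 = 1
SSE = 1 + 0.64 + 0 + 1.44 + 1 = 4.08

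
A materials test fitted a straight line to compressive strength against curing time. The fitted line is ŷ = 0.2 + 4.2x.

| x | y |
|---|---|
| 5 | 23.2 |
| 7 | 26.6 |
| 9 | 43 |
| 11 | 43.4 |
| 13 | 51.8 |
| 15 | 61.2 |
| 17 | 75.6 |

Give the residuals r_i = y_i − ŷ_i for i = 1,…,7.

2, -3, 5, -3, -3, -2, 4

x=5: ŷ = 0.2 + 4.2·5 = 21.2; r = 23.2 − 21.2 = 2
x=7: ŷ = 0.2 + 4.2·7 = 29.6; r = 26.6 − 29.6 = -3
x=9: ŷ = 0.2 + 4.2·9 = 38; r = 43 − 38 = 5
x=11: ŷ = 0.2 + 4.2·11 = 46.4; r = 43.4 − 46.4 = -3
x=13: ŷ = 0.2 + 4.2·13 = 54.8; r = 51.8 − 54.8 = -3
x=15: ŷ = 0.2 + 4.2·15 = 63.2; r = 61.2 − 63.2 = -2
x=17: ŷ = 0.2 + 4.2·17 = 71.6; r = 75.6 − 71.6 = 4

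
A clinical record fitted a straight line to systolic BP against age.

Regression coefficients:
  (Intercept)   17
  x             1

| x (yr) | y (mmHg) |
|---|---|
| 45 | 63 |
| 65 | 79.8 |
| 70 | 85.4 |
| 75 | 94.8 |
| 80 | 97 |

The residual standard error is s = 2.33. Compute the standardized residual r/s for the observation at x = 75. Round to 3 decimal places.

ŷ = 17 + 75 = 92
r = 94.8 − 92 = 2.8
r/s = 2.8 / 2.33 = 1.202

1.202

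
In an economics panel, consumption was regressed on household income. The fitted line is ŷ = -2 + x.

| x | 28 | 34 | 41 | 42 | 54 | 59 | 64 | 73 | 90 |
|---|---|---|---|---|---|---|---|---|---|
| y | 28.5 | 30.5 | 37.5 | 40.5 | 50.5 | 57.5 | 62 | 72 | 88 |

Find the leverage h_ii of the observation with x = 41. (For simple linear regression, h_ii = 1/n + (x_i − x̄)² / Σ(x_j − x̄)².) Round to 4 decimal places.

h = 0.1635

x̄ = (28 + 34 + 41 + 42 + 54 + 59 + 64 + 73 + 90)/9 = 53.8889
Σ(x − x̄)² = 670.235 + 395.568 + 166.123 + 141.346 + 0.0123457 + 26.1235 + 102.235 + 365.235 + 1304.01 = 3170.89
h = 1/9 + (-12.8889)²/3170.89 = 0.111111 + 0.0523902 = 0.1635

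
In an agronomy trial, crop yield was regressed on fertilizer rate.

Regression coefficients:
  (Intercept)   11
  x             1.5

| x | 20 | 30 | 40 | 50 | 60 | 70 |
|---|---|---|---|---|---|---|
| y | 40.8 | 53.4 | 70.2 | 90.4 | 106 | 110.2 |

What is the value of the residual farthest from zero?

e = -5.8

x=20: ŷ = 11 + 1.5·20 = 41; e = 40.8 − 41 = -0.2
x=30: ŷ = 11 + 1.5·30 = 56; e = 53.4 − 56 = -2.6
x=40: ŷ = 11 + 1.5·40 = 71; e = 70.2 − 71 = -0.8
x=50: ŷ = 11 + 1.5·50 = 86; e = 90.4 − 86 = 4.4
x=60: ŷ = 11 + 1.5·60 = 101; e = 106 − 101 = 5
x=70: ŷ = 11 + 1.5·70 = 116; e = 110.2 − 116 = -5.8
Largest |e| is 5.8 at x = 70, residual -5.8.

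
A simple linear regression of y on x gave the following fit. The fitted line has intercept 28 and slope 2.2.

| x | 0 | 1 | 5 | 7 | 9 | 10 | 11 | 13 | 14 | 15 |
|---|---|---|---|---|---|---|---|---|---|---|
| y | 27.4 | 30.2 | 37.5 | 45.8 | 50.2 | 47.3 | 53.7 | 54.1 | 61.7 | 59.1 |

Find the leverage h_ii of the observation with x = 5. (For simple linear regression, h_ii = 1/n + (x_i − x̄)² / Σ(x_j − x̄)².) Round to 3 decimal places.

h = 0.150

x̄ = (0 + 1 + 5 + 7 + 9 + 10 + 11 + 13 + 14 + 15)/10 = 8.5
Σ(x − x̄)² = 72.25 + 56.25 + 12.25 + 2.25 + 0.25 + 2.25 + 6.25 + 20.25 + 30.25 + 42.25 = 244.5
h = 1/10 + (-3.5)²/244.5 = 0.1 + 0.0501022 = 0.150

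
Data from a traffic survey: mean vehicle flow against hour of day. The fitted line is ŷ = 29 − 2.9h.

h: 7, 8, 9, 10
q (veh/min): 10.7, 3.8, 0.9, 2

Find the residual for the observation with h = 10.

r = 2

ŷ = 29 − 2.9·10 = 0
r = 2 − 0 = 2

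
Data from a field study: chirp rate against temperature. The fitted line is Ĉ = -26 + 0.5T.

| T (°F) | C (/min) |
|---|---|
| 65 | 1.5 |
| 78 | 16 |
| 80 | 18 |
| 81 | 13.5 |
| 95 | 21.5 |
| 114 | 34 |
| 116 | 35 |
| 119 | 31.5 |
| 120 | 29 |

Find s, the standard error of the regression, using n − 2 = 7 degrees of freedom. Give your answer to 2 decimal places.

s = 3.74

T=65: Ĉ = -26 + 0.5·65 = 6.5; r = 1.5 − 6.5 = -5
T=78: Ĉ = -26 + 0.5·78 = 13; r = 16 − 13 = 3
T=80: Ĉ = -26 + 0.5·80 = 14; r = 18 − 14 = 4
T=81: Ĉ = -26 + 0.5·81 = 14.5; r = 13.5 − 14.5 = -1
T=95: Ĉ = -26 + 0.5·95 = 21.5; r = 21.5 − 21.5 = 0
T=114: Ĉ = -26 + 0.5·114 = 31; r = 34 − 31 = 3
T=116: Ĉ = -26 + 0.5·116 = 32; r = 35 − 32 = 3
T=119: Ĉ = -26 + 0.5·119 = 33.5; r = 31.5 − 33.5 = -2
T=120: Ĉ = -26 + 0.5·120 = 34; r = 29 − 34 = -5
SSE = 25 + 9 + 16 + 1 + 0 + 9 + 9 + 4 + 25 = 98
s = √(98/7) = √14 ≈ 3.74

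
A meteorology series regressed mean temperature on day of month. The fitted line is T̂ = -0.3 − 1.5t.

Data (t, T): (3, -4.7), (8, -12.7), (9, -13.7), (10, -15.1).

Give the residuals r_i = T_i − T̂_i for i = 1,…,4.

0.1, -0.4, 0.1, 0.2

t=3: T̂ = -0.3 − 1.5·3 = -4.8; r = -4.7 − (-4.8) = 0.1
t=8: T̂ = -0.3 − 1.5·8 = -12.3; r = -12.7 − (-12.3) = -0.4
t=9: T̂ = -0.3 − 1.5·9 = -13.8; r = -13.7 − (-13.8) = 0.1
t=10: T̂ = -0.3 − 1.5·10 = -15.3; r = -15.1 − (-15.3) = 0.2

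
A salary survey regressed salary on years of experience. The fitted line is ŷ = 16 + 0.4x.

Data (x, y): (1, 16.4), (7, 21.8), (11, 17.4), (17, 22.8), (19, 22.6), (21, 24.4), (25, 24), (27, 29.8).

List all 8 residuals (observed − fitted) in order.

0, 3, -3, 0, -1, 0, -2, 3

x=1: ŷ = 16 + 0.4·1 = 16.4; e = 16.4 − 16.4 = 0
x=7: ŷ = 16 + 0.4·7 = 18.8; e = 21.8 − 18.8 = 3
x=11: ŷ = 16 + 0.4·11 = 20.4; e = 17.4 − 20.4 = -3
x=17: ŷ = 16 + 0.4·17 = 22.8; e = 22.8 − 22.8 = 0
x=19: ŷ = 16 + 0.4·19 = 23.6; e = 22.6 − 23.6 = -1
x=21: ŷ = 16 + 0.4·21 = 24.4; e = 24.4 − 24.4 = 0
x=25: ŷ = 16 + 0.4·25 = 26; e = 24 − 26 = -2
x=27: ŷ = 16 + 0.4·27 = 26.8; e = 29.8 − 26.8 = 3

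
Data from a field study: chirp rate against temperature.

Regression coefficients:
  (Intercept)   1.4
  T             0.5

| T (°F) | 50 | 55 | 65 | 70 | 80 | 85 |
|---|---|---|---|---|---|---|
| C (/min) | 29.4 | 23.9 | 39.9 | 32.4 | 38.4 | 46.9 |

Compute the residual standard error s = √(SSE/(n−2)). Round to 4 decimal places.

s = 5.0990

T=50: ŷ = 1.4 + 0.5·50 = 26.4; r = 29.4 − 26.4 = 3
T=55: ŷ = 1.4 + 0.5·55 = 28.9; r = 23.9 − 28.9 = -5
T=65: ŷ = 1.4 + 0.5·65 = 33.9; r = 39.9 − 33.9 = 6
T=70: ŷ = 1.4 + 0.5·70 = 36.4; r = 32.4 − 36.4 = -4
T=80: ŷ = 1.4 + 0.5·80 = 41.4; r = 38.4 − 41.4 = -3
T=85: ŷ = 1.4 + 0.5·85 = 43.9; r = 46.9 − 43.9 = 3
SSE = 9 + 25 + 36 + 16 + 9 + 9 = 104
s = √(104/4) = √26 ≈ 5.0990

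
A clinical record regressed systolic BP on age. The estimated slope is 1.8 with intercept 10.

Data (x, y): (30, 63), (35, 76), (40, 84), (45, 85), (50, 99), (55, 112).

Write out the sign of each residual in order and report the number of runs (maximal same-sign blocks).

x=30: ŷ = 10 + 1.8·30 = 64; e = 63 − 64 = -1
x=35: ŷ = 10 + 1.8·35 = 73; e = 76 − 73 = 3
x=40: ŷ = 10 + 1.8·40 = 82; e = 84 − 82 = 2
x=45: ŷ = 10 + 1.8·45 = 91; e = 85 − 91 = -6
x=50: ŷ = 10 + 1.8·50 = 100; e = 99 − 100 = -1
x=55: ŷ = 10 + 1.8·55 = 109; e = 112 − 109 = 3
Signs: − + + − − +
Runs: −×1, +×2, −×2, +×1 → 4

4 runs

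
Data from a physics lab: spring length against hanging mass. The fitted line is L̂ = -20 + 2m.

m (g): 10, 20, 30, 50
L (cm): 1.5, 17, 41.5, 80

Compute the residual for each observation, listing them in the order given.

m=10: L̂ = -20 + 2·10 = 0; e = 1.5 − 0 = 1.5
m=20: L̂ = -20 + 2·20 = 20; e = 17 − 20 = -3
m=30: L̂ = -20 + 2·30 = 40; e = 41.5 − 40 = 1.5
m=50: L̂ = -20 + 2·50 = 80; e = 80 − 80 = 0

1.5, -3, 1.5, 0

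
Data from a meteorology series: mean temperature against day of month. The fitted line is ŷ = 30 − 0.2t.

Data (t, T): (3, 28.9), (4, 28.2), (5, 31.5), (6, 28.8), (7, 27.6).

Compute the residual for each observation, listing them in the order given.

-0.5, -1, 2.5, 0, -1

t=3: ŷ = 30 − 0.2·3 = 29.4; e = 28.9 − 29.4 = -0.5
t=4: ŷ = 30 − 0.2·4 = 29.2; e = 28.2 − 29.2 = -1
t=5: ŷ = 30 − 0.2·5 = 29; e = 31.5 − 29 = 2.5
t=6: ŷ = 30 − 0.2·6 = 28.8; e = 28.8 − 28.8 = 0
t=7: ŷ = 30 − 0.2·7 = 28.6; e = 27.6 − 28.6 = -1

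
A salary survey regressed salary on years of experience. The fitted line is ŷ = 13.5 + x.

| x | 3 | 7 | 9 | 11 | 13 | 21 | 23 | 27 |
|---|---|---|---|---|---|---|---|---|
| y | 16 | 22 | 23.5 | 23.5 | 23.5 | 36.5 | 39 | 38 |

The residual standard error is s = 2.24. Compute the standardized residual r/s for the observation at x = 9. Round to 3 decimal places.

ŷ = 13.5 + 9 = 22.5
r = 23.5 − 22.5 = 1
r/s = 1 / 2.24 = 0.446

0.446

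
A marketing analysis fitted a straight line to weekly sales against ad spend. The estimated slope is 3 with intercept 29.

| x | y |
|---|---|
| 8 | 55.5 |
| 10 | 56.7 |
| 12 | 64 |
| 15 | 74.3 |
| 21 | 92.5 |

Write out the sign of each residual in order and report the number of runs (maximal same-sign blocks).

3 runs

x=8: ŷ = 29 + 3·8 = 53; e = 55.5 − 53 = 2.5
x=10: ŷ = 29 + 3·10 = 59; e = 56.7 − 59 = -2.3
x=12: ŷ = 29 + 3·12 = 65; e = 64 − 65 = -1
x=15: ŷ = 29 + 3·15 = 74; e = 74.3 − 74 = 0.3
x=21: ŷ = 29 + 3·21 = 92; e = 92.5 − 92 = 0.5
Signs: + − − + +
Runs: +×1, −×2, +×2 → 3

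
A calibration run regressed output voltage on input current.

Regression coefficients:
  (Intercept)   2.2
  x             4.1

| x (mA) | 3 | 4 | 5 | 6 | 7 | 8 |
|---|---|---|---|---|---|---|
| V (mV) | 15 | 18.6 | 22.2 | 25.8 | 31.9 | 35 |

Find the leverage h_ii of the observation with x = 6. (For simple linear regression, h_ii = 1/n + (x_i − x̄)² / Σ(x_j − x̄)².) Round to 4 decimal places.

h = 0.1810

x̄ = (3 + 4 + 5 + 6 + 7 + 8)/6 = 5.5
Σ(x − x̄)² = 6.25 + 2.25 + 0.25 + 0.25 + 2.25 + 6.25 = 17.5
h = 1/6 + (0.5)²/17.5 = 0.166667 + 0.0142857 = 0.1810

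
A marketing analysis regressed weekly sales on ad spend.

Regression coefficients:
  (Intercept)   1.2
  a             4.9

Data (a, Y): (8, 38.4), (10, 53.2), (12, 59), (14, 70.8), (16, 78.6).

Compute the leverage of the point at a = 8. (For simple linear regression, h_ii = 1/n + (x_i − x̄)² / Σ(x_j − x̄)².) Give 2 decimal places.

h = 0.60

ā = (8 + 10 + 12 + 14 + 16)/5 = 12
Σ(a − ā)² = 16 + 4 + 0 + 4 + 16 = 40
h = 1/5 + (-4)²/40 = 0.2 + 0.4 = 0.60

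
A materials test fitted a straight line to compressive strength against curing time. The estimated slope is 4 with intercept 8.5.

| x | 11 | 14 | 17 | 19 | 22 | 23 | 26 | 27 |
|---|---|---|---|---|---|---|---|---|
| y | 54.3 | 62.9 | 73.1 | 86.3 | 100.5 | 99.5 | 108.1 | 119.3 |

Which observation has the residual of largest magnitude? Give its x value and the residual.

x=11: ŷ = 8.5 + 4·11 = 52.5; e = 54.3 − 52.5 = 1.8
x=14: ŷ = 8.5 + 4·14 = 64.5; e = 62.9 − 64.5 = -1.6
x=17: ŷ = 8.5 + 4·17 = 76.5; e = 73.1 − 76.5 = -3.4
x=19: ŷ = 8.5 + 4·19 = 84.5; e = 86.3 − 84.5 = 1.8
x=22: ŷ = 8.5 + 4·22 = 96.5; e = 100.5 − 96.5 = 4
x=23: ŷ = 8.5 + 4·23 = 100.5; e = 99.5 − 100.5 = -1
x=26: ŷ = 8.5 + 4·26 = 112.5; e = 108.1 − 112.5 = -4.4
x=27: ŷ = 8.5 + 4·27 = 116.5; e = 119.3 − 116.5 = 2.8
Largest |e| is 4.4 at x = 26, residual -4.4.

x = 26, e = -4.4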